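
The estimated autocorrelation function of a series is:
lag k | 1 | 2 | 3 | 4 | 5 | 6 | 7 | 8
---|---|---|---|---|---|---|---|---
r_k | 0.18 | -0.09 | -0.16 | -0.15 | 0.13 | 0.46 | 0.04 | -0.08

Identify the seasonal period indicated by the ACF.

The largest autocorrelation is r_6 = 0.46; the remaining lags stay at or below 0.18.
The dominant spike at lag 6 indicates a seasonal period of 6.

6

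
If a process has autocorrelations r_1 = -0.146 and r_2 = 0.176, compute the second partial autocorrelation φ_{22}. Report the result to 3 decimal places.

φ_{22} = (r_2 − r_1²) / (1 − r_1²)
r_1² = (-0.146)² = 0.021316
Numerator = 0.176 − 0.0213 = 0.1547; denominator = 1 − 0.0213 = 0.9787
φ_{22} = 0.1547 / 0.9787 = 0.158

0.158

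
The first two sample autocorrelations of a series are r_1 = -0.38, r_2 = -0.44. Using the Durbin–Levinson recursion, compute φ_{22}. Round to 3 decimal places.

φ_{22} = (r_2 − r_1²) / (1 − r_1²)
r_1² = (-0.38)² = 0.1444
Numerator = -0.44 − 0.1444 = -0.5844; denominator = 1 − 0.1444 = 0.8556
φ_{22} = -0.5844 / 0.8556 = -0.683

-0.683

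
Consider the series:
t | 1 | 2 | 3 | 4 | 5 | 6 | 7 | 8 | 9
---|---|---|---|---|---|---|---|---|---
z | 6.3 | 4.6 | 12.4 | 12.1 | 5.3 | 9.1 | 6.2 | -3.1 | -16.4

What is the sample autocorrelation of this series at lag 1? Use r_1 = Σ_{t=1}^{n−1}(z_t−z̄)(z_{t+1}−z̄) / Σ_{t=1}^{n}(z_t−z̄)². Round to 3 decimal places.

0.360

Mean z̄ = (6.3 + 4.6 + 12.4 + 12.1 + 5.3 + 9.1 + 6.2 − 3.1 − 16.4)/9 = 4.0556
Numerator Σ_{t=1}^{8}(z_t−z̄)(z_{t+1}−z̄) = 231.0236
Denominator Σ(z_t−z̄)² = 640.9022
r_1 = 231.0236 / 640.9022 = 0.360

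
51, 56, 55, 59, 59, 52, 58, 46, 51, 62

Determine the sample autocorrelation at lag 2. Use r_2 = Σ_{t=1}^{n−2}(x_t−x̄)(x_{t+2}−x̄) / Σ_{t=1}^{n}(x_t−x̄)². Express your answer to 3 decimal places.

-0.207

Mean x̄ = (51 + 56 + 55 + 59 + 59 + 52 + 58 + 46 + 51 + 62)/10 = 54.9000
Numerator Σ_{t=1}^{8}(x_t−x̄)(x_{t+2}−x̄) = -44.1200
Denominator Σ(x_t−x̄)² = 212.9000
r_2 = -44.1200 / 212.9000 = -0.207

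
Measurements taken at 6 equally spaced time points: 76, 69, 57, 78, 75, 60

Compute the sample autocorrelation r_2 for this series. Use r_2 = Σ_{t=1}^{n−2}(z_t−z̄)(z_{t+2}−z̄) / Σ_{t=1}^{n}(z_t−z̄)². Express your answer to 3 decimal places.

-0.605

Mean z̄ = (76 + 69 + 57 + 78 + 75 + 60)/6 = 69.1667
Σ(z_t−z̄)(z_{t+2}−z̄) = (-83.1389) + (-1.4722) + (-70.9722) + (-80.9722) = -236.5556
Denominator Σ(z_t−z̄)² = 390.8333
r_2 = -236.5556 / 390.8333 = -0.605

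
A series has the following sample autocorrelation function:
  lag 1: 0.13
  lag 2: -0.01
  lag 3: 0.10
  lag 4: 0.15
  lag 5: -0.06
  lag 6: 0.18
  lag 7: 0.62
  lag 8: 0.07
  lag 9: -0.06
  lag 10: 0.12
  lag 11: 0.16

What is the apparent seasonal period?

The largest autocorrelation is r_7 = 0.62; the remaining lags stay at or below 0.18.
The dominant spike at lag 7 indicates a seasonal period of 7.

7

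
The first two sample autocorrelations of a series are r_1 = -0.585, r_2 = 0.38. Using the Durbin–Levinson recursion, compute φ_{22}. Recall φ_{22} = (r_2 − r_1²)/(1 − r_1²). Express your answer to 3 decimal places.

0.057

φ_{22} = (r_2 − r_1²) / (1 − r_1²)
r_1² = (-0.585)² = 0.342225
Numerator = 0.38 − 0.3422 = 0.0378; denominator = 1 − 0.3422 = 0.6578
φ_{22} = 0.0378 / 0.6578 = 0.057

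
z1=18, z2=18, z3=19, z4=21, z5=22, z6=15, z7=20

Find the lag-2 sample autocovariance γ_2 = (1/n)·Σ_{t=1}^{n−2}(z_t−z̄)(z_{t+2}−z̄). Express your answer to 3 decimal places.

-1.000

Mean z̄ = (18 + 18 + 19 + 21 + 22 + 15 + 20)/7 = 19.0000
Σ_{t=1}^{5}(z_t−z̄)(z_{t+2}−z̄) = -7.0000
γ_2 = -7.0000 / 7 = -1.000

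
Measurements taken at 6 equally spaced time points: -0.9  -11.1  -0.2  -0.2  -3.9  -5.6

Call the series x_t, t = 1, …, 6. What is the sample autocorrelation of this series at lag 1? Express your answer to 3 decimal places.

Mean x̄ = (-0.9 − 11.1 − 0.2 − 0.2 − 3.9 − 5.6)/6 = -3.6500
Σ(x_t−x̄)(x_{t+1}−x̄) = (-20.4875) + (-25.7025) + (11.9025) + (-0.8625) + (0.4875) = -34.6625
Denominator Σ(x_t−x̄)² = 90.7350
r_1 = -34.6625 / 90.7350 = -0.382

-0.382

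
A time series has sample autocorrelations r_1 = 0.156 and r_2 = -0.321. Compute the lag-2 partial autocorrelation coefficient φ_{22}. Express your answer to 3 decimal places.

-0.354

φ_{22} = (r_2 − r_1²) / (1 − r_1²)
r_1² = (0.156)² = 0.024336
Numerator = -0.321 − 0.0243 = -0.3453; denominator = 1 − 0.0243 = 0.9757
φ_{22} = -0.3453 / 0.9757 = -0.354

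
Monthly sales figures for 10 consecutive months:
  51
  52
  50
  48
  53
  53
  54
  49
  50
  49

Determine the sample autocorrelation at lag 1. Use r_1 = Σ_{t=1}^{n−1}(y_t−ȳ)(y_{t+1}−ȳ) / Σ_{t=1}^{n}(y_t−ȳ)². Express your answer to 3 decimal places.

Mean ȳ = (51 + 52 + 50 + 48 + 53 + 53 + 54 + 49 + 50 + 49)/10 = 50.9000
Numerator Σ_{t=1}^{9}(y_t−ȳ)(y_{t+1}−ȳ) = 4.0900
Denominator Σ(y_t−ȳ)² = 36.9000
r_1 = 4.0900 / 36.9000 = 0.111

0.111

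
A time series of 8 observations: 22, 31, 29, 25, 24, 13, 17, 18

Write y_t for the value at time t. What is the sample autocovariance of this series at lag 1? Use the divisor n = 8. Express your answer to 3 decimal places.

16.779

Mean ȳ = (22 + 31 + 29 + 25 + 24 + 13 + 17 + 18)/8 = 22.3750
Σ_{t=1}^{7}(y_t−ȳ)(y_{t+1}−ȳ) = 134.2344
γ_1 = 134.2344 / 8 = 16.779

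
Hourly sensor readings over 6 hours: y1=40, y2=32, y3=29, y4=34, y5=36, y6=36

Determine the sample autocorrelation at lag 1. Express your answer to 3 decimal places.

Mean ȳ = (40 + 32 + 29 + 34 + 36 + 36)/6 = 34.5000
Deviations from mean: 5.5000, -2.5000, -5.5000, -0.5000, 1.5000, 1.5000
Σ(y_t−ȳ)(y_{t+1}−ȳ) = (-13.7500) + (13.7500) + (2.7500) + (-0.7500) + (2.2500) = 4.2500
Denominator Σ(y_t−ȳ)² = 71.5000
r_1 = 4.2500 / 71.5000 = 0.059

0.059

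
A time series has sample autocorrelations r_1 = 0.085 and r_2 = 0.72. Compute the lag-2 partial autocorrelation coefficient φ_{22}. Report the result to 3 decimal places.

0.718

φ_{22} = (r_2 − r_1²) / (1 − r_1²)
r_1² = (0.085)² = 0.007225
Numerator = 0.72 − 0.0072 = 0.7128; denominator = 1 − 0.0072 = 0.9928
φ_{22} = 0.7128 / 0.9928 = 0.718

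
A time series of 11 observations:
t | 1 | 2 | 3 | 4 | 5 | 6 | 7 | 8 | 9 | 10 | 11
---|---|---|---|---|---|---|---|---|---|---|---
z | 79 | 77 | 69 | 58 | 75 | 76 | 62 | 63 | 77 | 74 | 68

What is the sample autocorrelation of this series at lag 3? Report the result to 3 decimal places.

0.031

Mean z̄ = (79 + 77 + 69 + 58 + 75 + 76 + 62 + 63 + 77 + 74 + 68)/11 = 70.7273
Numerator Σ_{t=1}^{8}(z_t−z̄)(z_{t+3}−z̄) = 16.0496
Denominator Σ(z_t−z̄)² = 512.1818
r_3 = 16.0496 / 512.1818 = 0.031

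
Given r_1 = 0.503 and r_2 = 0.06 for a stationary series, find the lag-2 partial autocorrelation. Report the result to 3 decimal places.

-0.258

φ_{22} = (r_2 − r_1²) / (1 − r_1²)
r_1² = (0.503)² = 0.253009
Numerator = 0.06 − 0.2530 = -0.1930; denominator = 1 − 0.2530 = 0.7470
φ_{22} = -0.1930 / 0.7470 = -0.258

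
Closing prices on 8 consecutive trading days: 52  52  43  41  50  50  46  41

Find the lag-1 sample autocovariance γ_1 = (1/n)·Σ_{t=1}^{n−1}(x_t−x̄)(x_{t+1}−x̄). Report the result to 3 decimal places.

2.873

Mean x̄ = (52 + 52 + 43 + 41 + 50 + 50 + 46 + 41)/8 = 46.8750
Σ_{t=1}^{7}(x_t−x̄)(x_{t+1}−x̄) = 22.9844
γ_1 = 22.9844 / 8 = 2.873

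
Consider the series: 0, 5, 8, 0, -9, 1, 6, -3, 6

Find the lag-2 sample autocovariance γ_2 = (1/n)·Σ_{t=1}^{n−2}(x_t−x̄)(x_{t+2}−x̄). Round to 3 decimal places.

-11.908

Mean x̄ = (0 + 5 + 8 + 0 − 9 + 1 + 6 − 3 + 6)/9 = 1.5556
Σ_{t=1}^{7}(x_t−x̄)(x_{t+2}−x̄) = -107.1728
γ_2 = -107.1728 / 9 = -11.908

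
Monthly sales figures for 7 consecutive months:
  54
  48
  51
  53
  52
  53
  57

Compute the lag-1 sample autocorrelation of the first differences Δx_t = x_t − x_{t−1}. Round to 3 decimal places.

First differences Δx: -6, 3, 2, -1, 1, 4
Mean of differences = 0.5000
Numerator Σ(Δx_t−Δx̄)(Δx_{t+1}−Δx̄) = -13.7500
Denominator Σ(Δx_t−Δx̄)² = 65.5000
r_1(Δx) = -13.7500 / 65.5000 = -0.210

-0.210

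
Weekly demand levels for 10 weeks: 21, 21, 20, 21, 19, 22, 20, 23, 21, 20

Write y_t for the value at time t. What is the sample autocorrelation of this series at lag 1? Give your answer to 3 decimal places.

-0.452

Mean ȳ = (21 + 21 + 20 + 21 + 19 + 22 + 20 + 23 + 21 + 20)/10 = 20.8000
Numerator Σ_{t=1}^{9}(y_t−ȳ)(y_{t+1}−ȳ) = -5.2400
Denominator Σ(y_t−ȳ)² = 11.6000
r_1 = -5.2400 / 11.6000 = -0.452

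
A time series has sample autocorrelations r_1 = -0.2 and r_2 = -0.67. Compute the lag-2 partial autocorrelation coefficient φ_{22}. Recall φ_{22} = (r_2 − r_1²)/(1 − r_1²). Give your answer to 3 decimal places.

φ_{22} = (r_2 − r_1²) / (1 − r_1²)
r_1² = (-0.2)² = 0.04
Numerator = -0.67 − 0.0400 = -0.7100; denominator = 1 − 0.0400 = 0.9600
φ_{22} = -0.7100 / 0.9600 = -0.740

-0.740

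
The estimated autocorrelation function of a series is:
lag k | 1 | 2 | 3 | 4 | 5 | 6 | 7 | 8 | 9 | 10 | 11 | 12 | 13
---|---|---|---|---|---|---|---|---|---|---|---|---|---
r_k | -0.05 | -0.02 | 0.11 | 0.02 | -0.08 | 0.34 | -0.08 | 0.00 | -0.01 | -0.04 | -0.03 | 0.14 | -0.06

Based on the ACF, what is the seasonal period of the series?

6

The largest autocorrelation is r_6 = 0.34; the remaining lags stay at or below 0.14.
The dominant spike at lag 6 indicates a seasonal period of 6.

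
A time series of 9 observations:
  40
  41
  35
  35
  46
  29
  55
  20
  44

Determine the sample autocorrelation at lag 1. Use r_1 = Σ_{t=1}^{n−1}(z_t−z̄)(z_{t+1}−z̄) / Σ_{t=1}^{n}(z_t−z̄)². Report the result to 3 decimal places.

Mean z̄ = (40 + 41 + 35 + 35 + 46 + 29 + 55 + 20 + 44)/9 = 38.3333
Numerator Σ_{t=1}^{8}(z_t−z̄)(z_{t+1}−z̄) = -655.4444
Denominator Σ(z_t−z̄)² = 824.0000
r_1 = -655.4444 / 824.0000 = -0.795

-0.795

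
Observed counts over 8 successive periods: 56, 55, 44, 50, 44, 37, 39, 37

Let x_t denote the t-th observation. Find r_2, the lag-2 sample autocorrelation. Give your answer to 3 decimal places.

0.173

Mean x̄ = (56 + 55 + 44 + 50 + 44 + 37 + 39 + 37)/8 = 45.2500
Deviations from mean: 10.7500, 9.7500, -1.2500, 4.7500, -1.2500, -8.2500, -6.2500, -8.2500
Σ(x_t−x̄)(x_{t+2}−x̄) = (-13.4375) + (46.3125) + (1.5625) + (-39.1875) + (7.8125) + (68.0625) = 71.1250
Denominator Σ(x_t−x̄)² = 411.5000
r_2 = 71.1250 / 411.5000 = 0.173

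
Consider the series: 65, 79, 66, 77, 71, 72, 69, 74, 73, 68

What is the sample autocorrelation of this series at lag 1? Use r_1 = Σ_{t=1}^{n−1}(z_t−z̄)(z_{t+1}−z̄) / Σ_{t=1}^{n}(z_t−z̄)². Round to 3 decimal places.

-0.705

Mean z̄ = (65 + 79 + 66 + 77 + 71 + 72 + 69 + 74 + 73 + 68)/10 = 71.4000
Numerator Σ_{t=1}^{9}(z_t−z̄)(z_{t+1}−z̄) = -131.3600
Denominator Σ(z_t−z̄)² = 186.4000
r_1 = -131.3600 / 186.4000 = -0.705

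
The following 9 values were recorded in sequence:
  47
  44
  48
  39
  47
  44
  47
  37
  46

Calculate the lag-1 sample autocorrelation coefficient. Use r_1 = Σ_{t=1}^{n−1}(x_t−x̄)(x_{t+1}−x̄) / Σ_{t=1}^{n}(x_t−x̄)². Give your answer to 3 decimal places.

-0.579

Mean x̄ = (47 + 44 + 48 + 39 + 47 + 44 + 47 + 37 + 46)/9 = 44.3333
Numerator Σ_{t=1}^{8}(x_t−x̄)(x_{t+1}−x̄) = -69.4444
Denominator Σ(x_t−x̄)² = 120.0000
r_1 = -69.4444 / 120.0000 = -0.579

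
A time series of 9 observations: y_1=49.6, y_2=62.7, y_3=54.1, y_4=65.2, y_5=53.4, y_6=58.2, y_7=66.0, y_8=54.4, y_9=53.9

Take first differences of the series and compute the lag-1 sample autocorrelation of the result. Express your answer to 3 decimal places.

-0.606

First differences Δy: 13.1, -8.6, 11.1, -11.8, 4.8, 7.8, -11.6, -0.5
Mean of differences = 0.5375
Numerator Σ(Δy_t−Δȳ)(Δy_{t+1}−Δȳ) = -438.8077
Denominator Σ(Δy_t−Δȳ)² = 724.3988
r_1(Δy) = -438.8077 / 724.3988 = -0.606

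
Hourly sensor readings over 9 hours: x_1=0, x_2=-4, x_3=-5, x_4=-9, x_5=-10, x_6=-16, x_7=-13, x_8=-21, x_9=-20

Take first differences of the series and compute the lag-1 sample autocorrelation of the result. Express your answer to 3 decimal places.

First differences Δx: -4, -1, -4, -1, -6, 3, -8, 1
Mean of differences = -2.5000
Numerator Σ(Δx_t−Δx̄)(Δx_{t+1}−Δx̄) = -80.7500
Denominator Σ(Δx_t−Δx̄)² = 94.0000
r_1(Δx) = -80.7500 / 94.0000 = -0.859

-0.859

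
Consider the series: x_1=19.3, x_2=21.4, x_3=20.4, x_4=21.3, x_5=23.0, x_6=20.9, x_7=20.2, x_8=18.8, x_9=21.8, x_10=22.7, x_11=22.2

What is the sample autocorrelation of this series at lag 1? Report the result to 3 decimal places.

0.147

Mean x̄ = (19.3 + 21.4 + 20.4 + 21.3 + 23.0 + 20.9 + 20.2 + 18.8 + 21.8 + 22.7 + 22.2)/11 = 21.0909
Numerator Σ_{t=1}^{10}(x_t−x̄)(x_{t+1}−x̄) = 2.6354
Denominator Σ(x_t−x̄)² = 17.8691
r_1 = 2.6354 / 17.8691 = 0.147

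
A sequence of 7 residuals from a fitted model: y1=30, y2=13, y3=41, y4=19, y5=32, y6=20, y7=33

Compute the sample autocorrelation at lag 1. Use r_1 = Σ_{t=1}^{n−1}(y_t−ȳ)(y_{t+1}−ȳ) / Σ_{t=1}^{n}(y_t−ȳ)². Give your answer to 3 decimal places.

-0.815

Mean ȳ = (30 + 13 + 41 + 19 + 32 + 20 + 33)/7 = 26.8571
Σ(y_t−ȳ)(y_{t+1}−ȳ) = (-43.5510) + (-195.9796) + (-111.1224) + (-40.4082) + (-35.2653) + (-42.1224) = -468.4490
Denominator Σ(y_t−ȳ)² = 574.8571
r_1 = -468.4490 / 574.8571 = -0.815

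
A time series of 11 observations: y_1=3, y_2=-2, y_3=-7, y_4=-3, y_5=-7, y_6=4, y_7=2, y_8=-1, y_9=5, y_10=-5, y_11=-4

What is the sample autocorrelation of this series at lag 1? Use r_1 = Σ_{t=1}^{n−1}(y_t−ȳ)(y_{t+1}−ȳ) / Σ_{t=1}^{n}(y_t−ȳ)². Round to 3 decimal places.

-0.016

Mean ȳ = (3 − 2 − 7 − 3 − 7 + 4 + 2 − 1 + 5 − 5 − 4)/11 = -1.3636
Numerator Σ_{t=1}^{10}(y_t−ȳ)(y_{t+1}−ȳ) = -2.9504
Denominator Σ(y_t−ȳ)² = 186.5455
r_1 = -2.9504 / 186.5455 = -0.016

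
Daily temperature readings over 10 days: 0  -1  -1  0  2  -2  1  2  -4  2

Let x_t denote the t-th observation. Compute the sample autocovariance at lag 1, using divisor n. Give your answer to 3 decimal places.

-1.931

Mean x̄ = (0 − 1 − 1 + 0 + 2 − 2 + 1 + 2 − 4 + 2)/10 = -0.1000
Σ_{t=1}^{9}(x_t−x̄)(x_{t+1}−x̄) = -19.3100
γ_1 = -19.3100 / 10 = -1.931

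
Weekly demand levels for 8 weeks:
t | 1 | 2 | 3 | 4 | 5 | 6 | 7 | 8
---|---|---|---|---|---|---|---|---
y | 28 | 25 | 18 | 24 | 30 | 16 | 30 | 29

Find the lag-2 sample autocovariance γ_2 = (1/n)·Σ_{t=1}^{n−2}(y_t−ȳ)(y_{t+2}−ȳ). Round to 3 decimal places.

Mean ȳ = (28 + 25 + 18 + 24 + 30 + 16 + 30 + 29)/8 = 25.0000
Σ_{t=1}^{6}(y_t−ȳ)(y_{t+2}−ȳ) = -58.0000
γ_2 = -58.0000 / 8 = -7.250

-7.250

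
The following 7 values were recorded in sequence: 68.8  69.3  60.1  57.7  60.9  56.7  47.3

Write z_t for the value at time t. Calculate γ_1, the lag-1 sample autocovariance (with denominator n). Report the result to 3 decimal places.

Mean z̄ = (68.8 + 69.3 + 60.1 + 57.7 + 60.9 + 56.7 + 47.3)/7 = 60.1143
Deviations: 8.6857, 9.1857, -0.0143, -2.4143, 0.7857, -3.4143, -12.8143
Σ_{t=1}^{6}(z_t−z̄)(z_{t+1}−z̄) = 118.8598
γ_1 = 118.8598 / 7 = 16.980

16.980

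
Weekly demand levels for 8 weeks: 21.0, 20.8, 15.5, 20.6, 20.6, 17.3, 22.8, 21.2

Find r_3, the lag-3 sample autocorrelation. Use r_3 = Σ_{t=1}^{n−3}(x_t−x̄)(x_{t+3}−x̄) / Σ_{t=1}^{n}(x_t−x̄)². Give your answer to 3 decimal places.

Mean x̄ = (21.0 + 20.8 + 15.5 + 20.6 + 20.6 + 17.3 + 22.8 + 21.2)/8 = 19.9750
Σ(x_t−x̄)(x_{t+3}−x̄) = (0.6406) + (0.5156) + (11.9706) + (1.7656) + (0.7656) = 15.6581
Denominator Σ(x_t−x̄)² = 39.1750
r_3 = 15.6581 / 39.1750 = 0.400

0.400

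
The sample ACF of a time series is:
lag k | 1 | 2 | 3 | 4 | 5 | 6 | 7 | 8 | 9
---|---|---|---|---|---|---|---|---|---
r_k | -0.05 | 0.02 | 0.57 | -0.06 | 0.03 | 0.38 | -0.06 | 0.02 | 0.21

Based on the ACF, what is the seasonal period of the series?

3

The largest autocorrelation is r_3 = 0.57, with weaker echoes at lags 6 (0.38) and 9 (0.21); the remaining lags stay at or below 0.03.
The dominant spike at lag 3 indicates a seasonal period of 3.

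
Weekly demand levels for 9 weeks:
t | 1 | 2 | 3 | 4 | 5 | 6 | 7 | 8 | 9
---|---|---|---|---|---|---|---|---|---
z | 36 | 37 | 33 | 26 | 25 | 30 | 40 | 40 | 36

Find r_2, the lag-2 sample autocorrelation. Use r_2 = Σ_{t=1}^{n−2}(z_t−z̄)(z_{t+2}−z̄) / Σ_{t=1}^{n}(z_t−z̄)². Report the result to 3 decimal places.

Mean z̄ = (36 + 37 + 33 + 26 + 25 + 30 + 40 + 40 + 36)/9 = 33.6667
Σ(z_t−z̄)(z_{t+2}−z̄) = (-1.5556) + (-25.5556) + (5.7778) + (28.1111) + (-54.8889) + (-23.2222) + (14.7778) = -56.5556
Denominator Σ(z_t−z̄)² = 250.0000
r_2 = -56.5556 / 250.0000 = -0.226

-0.226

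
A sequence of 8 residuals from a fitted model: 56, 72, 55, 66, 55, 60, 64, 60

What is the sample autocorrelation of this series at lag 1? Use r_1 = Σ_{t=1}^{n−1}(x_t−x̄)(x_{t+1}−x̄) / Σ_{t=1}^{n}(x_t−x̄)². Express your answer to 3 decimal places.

Mean x̄ = (56 + 72 + 55 + 66 + 55 + 60 + 64 + 60)/8 = 61.0000
Numerator Σ_{t=1}^{7}(x_t−x̄)(x_{t+1}−x̄) = -181.0000
Denominator Σ(x_t−x̄)² = 254.0000
r_1 = -181.0000 / 254.0000 = -0.713

-0.713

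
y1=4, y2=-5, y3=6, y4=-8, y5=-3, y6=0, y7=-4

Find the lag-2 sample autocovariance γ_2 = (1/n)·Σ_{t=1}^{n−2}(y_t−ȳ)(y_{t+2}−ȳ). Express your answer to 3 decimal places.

Mean ȳ = (4 − 5 + 6 − 8 − 3 + 0 − 4)/7 = -1.4286
Deviations: 5.4286, -3.5714, 7.4286, -6.5714, -1.5714, 1.4286, -2.5714
Σ_{t=1}^{5}(y_t−ȳ)(y_{t+2}−ȳ) = 46.7755
γ_2 = 46.7755 / 7 = 6.682

6.682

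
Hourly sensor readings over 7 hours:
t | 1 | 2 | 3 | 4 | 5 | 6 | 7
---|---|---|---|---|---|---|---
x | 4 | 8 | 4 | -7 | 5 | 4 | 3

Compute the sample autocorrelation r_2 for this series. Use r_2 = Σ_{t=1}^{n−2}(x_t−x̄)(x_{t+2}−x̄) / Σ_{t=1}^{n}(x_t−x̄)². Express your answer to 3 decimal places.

-0.432

Mean x̄ = (4 + 8 + 4 − 7 + 5 + 4 + 3)/7 = 3.0000
Deviations from mean: 1.0000, 5.0000, 1.0000, -10.0000, 2.0000, 1.0000, 0.0000
Σ(x_t−x̄)(x_{t+2}−x̄) = (1.0000) + (-50.0000) + (2.0000) + (-10.0000) + (0.0000) = -57.0000
Denominator Σ(x_t−x̄)² = 132.0000
r_2 = -57.0000 / 132.0000 = -0.432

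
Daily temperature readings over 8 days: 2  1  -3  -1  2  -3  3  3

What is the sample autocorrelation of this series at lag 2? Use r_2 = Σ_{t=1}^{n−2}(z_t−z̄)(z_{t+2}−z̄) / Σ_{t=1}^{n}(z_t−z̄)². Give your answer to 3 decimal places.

-0.250

Mean z̄ = (2 + 1 − 3 − 1 + 2 − 3 + 3 + 3)/8 = 0.5000
Deviations from mean: 1.5000, 0.5000, -3.5000, -1.5000, 1.5000, -3.5000, 2.5000, 2.5000
Σ(z_t−z̄)(z_{t+2}−z̄) = (-5.2500) + (-0.7500) + (-5.2500) + (5.2500) + (3.7500) + (-8.7500) = -11.0000
Denominator Σ(z_t−z̄)² = 44.0000
r_2 = -11.0000 / 44.0000 = -0.250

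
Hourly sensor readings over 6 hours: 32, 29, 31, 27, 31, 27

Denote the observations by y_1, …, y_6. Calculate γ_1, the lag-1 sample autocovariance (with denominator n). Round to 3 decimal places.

Mean ȳ = (32 + 29 + 31 + 27 + 31 + 27)/6 = 29.5000
Σ_{t=1}^{5}(y_t−ȳ)(y_{t+1}−ȳ) = -13.2500
γ_1 = -13.2500 / 6 = -2.208

-2.208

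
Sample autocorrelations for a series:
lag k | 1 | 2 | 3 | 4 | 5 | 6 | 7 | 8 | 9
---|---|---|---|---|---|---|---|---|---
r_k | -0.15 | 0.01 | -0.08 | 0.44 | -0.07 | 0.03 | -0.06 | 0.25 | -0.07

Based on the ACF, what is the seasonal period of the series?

The largest autocorrelation is r_4 = 0.44, with a weaker echo at lag 8 (0.25); the remaining lags stay at or below 0.03.
The dominant spike at lag 4 indicates a seasonal period of 4.

4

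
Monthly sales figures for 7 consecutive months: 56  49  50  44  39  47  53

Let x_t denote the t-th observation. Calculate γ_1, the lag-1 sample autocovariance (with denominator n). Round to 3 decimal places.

6.437

Mean x̄ = (56 + 49 + 50 + 44 + 39 + 47 + 53)/7 = 48.2857
Σ_{t=1}^{6}(x_t−x̄)(x_{t+1}−x̄) = 45.0612
γ_1 = 45.0612 / 7 = 6.437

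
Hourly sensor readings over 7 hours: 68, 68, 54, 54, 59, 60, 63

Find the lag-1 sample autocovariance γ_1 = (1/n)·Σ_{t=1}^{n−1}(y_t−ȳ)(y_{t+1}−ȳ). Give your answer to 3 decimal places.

8.793

Mean ȳ = (68 + 68 + 54 + 54 + 59 + 60 + 63)/7 = 60.8571
Deviations: 7.1429, 7.1429, -6.8571, -6.8571, -1.8571, -0.8571, 2.1429
Σ_{t=1}^{6}(y_t−ȳ)(y_{t+1}−ȳ) = 61.5510
γ_1 = 61.5510 / 7 = 8.793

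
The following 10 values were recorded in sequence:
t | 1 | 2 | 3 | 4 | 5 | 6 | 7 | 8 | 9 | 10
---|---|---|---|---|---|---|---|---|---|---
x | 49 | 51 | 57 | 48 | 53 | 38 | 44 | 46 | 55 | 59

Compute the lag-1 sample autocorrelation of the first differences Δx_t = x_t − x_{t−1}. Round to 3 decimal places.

-0.386

First differences Δx: 2, 6, -9, 5, -15, 6, 2, 9, 4
Mean of differences = 1.1111
Numerator Σ(Δx_t−Δx̄)(Δx_{t+1}−Δx̄) = -191.6790
Denominator Σ(Δx_t−Δx̄)² = 496.8889
r_1(Δx) = -191.6790 / 496.8889 = -0.386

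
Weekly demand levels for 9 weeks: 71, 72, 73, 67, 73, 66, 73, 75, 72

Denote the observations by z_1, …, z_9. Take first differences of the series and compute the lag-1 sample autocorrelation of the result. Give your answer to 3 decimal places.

First differences Δz: 1, 1, -6, 6, -7, 7, 2, -3
Mean of differences = 0.1250
Numerator Σ(Δz_t−Δz̄)(Δz_{t+1}−Δz̄) = -124.3906
Denominator Σ(Δz_t−Δz̄)² = 184.8750
r_1(Δz) = -124.3906 / 184.8750 = -0.673

-0.673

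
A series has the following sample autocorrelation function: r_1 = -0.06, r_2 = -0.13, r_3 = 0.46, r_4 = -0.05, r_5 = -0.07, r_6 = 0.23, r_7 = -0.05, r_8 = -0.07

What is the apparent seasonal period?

The largest autocorrelation is r_3 = 0.46, with a weaker echo at lag 6 (0.23); the remaining lags stay at or below -0.05.
The dominant spike at lag 3 indicates a seasonal period of 3.

3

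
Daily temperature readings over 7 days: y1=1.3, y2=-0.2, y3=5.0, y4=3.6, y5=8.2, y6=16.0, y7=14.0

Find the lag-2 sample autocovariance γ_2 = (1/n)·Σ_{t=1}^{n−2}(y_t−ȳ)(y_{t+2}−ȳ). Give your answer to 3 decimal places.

1.510

Mean ȳ = (1.3 − 0.2 + 5.0 + 3.6 + 8.2 + 16.0 + 14.0)/7 = 6.8429
Σ_{t=1}^{5}(y_t−ȳ)(y_{t+2}−ȳ) = 10.5706
γ_2 = 10.5706 / 7 = 1.510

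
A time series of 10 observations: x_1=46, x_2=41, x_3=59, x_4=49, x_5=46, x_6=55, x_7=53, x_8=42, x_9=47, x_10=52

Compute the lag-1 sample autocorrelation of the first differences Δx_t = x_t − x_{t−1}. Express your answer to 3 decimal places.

First differences Δx: -5, 18, -10, -3, 9, -2, -11, 5, 5
Mean of differences = 0.6667
Numerator Σ(Δx_t−Δx̄)(Δx_{t+1}−Δx̄) = -297.4444
Denominator Σ(Δx_t−Δx̄)² = 710.0000
r_1(Δx) = -297.4444 / 710.0000 = -0.419

-0.419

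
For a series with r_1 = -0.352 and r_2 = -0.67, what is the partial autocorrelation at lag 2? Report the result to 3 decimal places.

φ_{22} = (r_2 − r_1²) / (1 − r_1²)
r_1² = (-0.352)² = 0.123904
Numerator = -0.67 − 0.1239 = -0.7939; denominator = 1 − 0.1239 = 0.8761
φ_{22} = -0.7939 / 0.8761 = -0.906

-0.906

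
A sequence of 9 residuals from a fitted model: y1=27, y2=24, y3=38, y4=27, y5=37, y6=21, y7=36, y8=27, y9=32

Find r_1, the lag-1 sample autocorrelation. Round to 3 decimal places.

Mean ȳ = (27 + 24 + 38 + 27 + 37 + 21 + 36 + 27 + 32)/9 = 29.8889
Numerator Σ_{t=1}^{8}(y_t−ȳ)(y_{t+1}−ȳ) = -216.0123
Denominator Σ(y_t−ȳ)² = 296.8889
r_1 = -216.0123 / 296.8889 = -0.728

-0.728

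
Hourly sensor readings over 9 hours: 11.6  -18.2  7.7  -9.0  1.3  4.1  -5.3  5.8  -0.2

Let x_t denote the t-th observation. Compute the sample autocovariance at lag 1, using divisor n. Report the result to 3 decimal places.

-53.772

Mean x̄ = (11.6 − 18.2 + 7.7 − 9.0 + 1.3 + 4.1 − 5.3 + 5.8 − 0.2)/9 = -0.2444
Σ_{t=1}^{8}(x_t−x̄)(x_{t+1}−x̄) = -483.9442
γ_1 = -483.9442 / 9 = -53.772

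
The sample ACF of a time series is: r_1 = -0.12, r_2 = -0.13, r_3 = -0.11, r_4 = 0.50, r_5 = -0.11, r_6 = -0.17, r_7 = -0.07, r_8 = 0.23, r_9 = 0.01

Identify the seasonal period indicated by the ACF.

4

The largest autocorrelation is r_4 = 0.50, with a weaker echo at lag 8 (0.23); the remaining lags stay at or below 0.01.
The dominant spike at lag 4 indicates a seasonal period of 4.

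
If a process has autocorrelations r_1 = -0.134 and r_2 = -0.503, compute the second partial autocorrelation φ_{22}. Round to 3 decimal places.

φ_{22} = (r_2 − r_1²) / (1 − r_1²)
r_1² = (-0.134)² = 0.017956
Numerator = -0.503 − 0.0180 = -0.5210; denominator = 1 − 0.0180 = 0.9820
φ_{22} = -0.5210 / 0.9820 = -0.530

-0.530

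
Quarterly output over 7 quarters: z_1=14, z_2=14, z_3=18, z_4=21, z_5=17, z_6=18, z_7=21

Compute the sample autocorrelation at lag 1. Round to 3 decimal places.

0.241

Mean z̄ = (14 + 14 + 18 + 21 + 17 + 18 + 21)/7 = 17.5714
Numerator Σ_{t=1}^{6}(z_t−z̄)(z_{t+1}−z̄) = 11.9592
Denominator Σ(z_t−z̄)² = 49.7143
r_1 = 11.9592 / 49.7143 = 0.241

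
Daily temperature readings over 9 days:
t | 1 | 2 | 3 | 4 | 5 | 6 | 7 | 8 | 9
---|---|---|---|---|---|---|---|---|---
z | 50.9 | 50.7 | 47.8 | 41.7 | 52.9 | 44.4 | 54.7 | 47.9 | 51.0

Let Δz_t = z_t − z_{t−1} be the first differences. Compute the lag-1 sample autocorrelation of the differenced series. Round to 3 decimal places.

-0.799

First differences Δz: -0.2, -2.9, -6.1, 11.2, -8.5, 10.3, -6.8, 3.1
Mean of differences = 0.0125
Numerator Σ(Δz_t−Δz̄)(Δz_{t+1}−Δz̄) = -323.8852
Denominator Σ(Δz_t−Δz̄)² = 405.2888
r_1(Δz) = -323.8852 / 405.2888 = -0.799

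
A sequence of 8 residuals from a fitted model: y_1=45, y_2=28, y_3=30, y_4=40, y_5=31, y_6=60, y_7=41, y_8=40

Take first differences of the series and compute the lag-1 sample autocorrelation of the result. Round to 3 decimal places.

-0.531

First differences Δy: -17, 2, 10, -9, 29, -19, -1
Mean of differences = -0.7143
Numerator Σ(Δy_t−Δȳ)(Δy_{t+1}−Δȳ) = -888.2245
Denominator Σ(Δy_t−Δȳ)² = 1673.4286
r_1(Δy) = -888.2245 / 1673.4286 = -0.531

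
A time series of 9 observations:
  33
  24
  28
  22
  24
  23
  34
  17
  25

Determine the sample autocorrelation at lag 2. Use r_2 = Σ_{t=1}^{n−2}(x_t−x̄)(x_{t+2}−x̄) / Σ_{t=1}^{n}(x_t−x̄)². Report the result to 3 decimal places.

0.144

Mean x̄ = (33 + 24 + 28 + 22 + 24 + 23 + 34 + 17 + 25)/9 = 25.5556
Numerator Σ_{t=1}^{7}(x_t−x̄)(x_{t+2}−x̄) = 33.0494
Denominator Σ(x_t−x̄)² = 230.2222
r_2 = 33.0494 / 230.2222 = 0.144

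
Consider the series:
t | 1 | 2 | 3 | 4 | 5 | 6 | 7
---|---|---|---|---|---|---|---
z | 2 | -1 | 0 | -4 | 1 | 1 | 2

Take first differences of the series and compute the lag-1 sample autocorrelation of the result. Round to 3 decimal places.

First differences Δz: -3, 1, -4, 5, 0, 1
Mean of differences = 0.0000
Numerator Σ(Δz_t−Δz̄)(Δz_{t+1}−Δz̄) = -27.0000
Denominator Σ(Δz_t−Δz̄)² = 52.0000
r_1(Δz) = -27.0000 / 52.0000 = -0.519

-0.519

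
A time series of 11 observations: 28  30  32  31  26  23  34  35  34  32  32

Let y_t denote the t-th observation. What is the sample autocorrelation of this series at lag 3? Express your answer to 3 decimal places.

Mean ȳ = (28 + 30 + 32 + 31 + 26 + 23 + 34 + 35 + 34 + 32 + 32)/11 = 30.6364
Numerator Σ_{t=1}^{8}(y_t−ȳ)(y_{t+3}−ȳ) = -42.5785
Denominator Σ(y_t−ȳ)² = 134.5455
r_3 = -42.5785 / 134.5455 = -0.316

-0.316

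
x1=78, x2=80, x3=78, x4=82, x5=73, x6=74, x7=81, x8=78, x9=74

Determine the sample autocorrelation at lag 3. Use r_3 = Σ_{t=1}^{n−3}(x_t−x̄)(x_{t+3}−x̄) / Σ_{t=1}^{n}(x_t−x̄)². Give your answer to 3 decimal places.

0.180

Mean x̄ = (78 + 80 + 78 + 82 + 73 + 74 + 81 + 78 + 74)/9 = 77.5556
Numerator Σ_{t=1}^{6}(x_t−x̄)(x_{t+3}−x̄) = 15.1852
Denominator Σ(x_t−x̄)² = 84.2222
r_3 = 15.1852 / 84.2222 = 0.180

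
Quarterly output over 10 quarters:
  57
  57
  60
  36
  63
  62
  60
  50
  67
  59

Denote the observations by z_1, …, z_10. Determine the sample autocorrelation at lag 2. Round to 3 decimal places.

Mean z̄ = (57 + 57 + 60 + 36 + 63 + 62 + 60 + 50 + 67 + 59)/10 = 57.1000
Numerator Σ_{t=1}^{8}(z_t−z̄)(z_{t+2}−z̄) = -86.9200
Denominator Σ(z_t−z̄)² = 672.9000
r_2 = -86.9200 / 672.9000 = -0.129

-0.129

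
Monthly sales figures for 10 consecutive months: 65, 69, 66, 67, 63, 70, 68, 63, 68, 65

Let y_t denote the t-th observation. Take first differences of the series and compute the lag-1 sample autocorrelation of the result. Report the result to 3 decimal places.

First differences Δy: 4, -3, 1, -4, 7, -2, -5, 5, -3
Mean of differences = 0.0000
Numerator Σ(Δy_t−Δȳ)(Δy_{t+1}−Δȳ) = -91.0000
Denominator Σ(Δy_t−Δȳ)² = 154.0000
r_1(Δy) = -91.0000 / 154.0000 = -0.591

-0.591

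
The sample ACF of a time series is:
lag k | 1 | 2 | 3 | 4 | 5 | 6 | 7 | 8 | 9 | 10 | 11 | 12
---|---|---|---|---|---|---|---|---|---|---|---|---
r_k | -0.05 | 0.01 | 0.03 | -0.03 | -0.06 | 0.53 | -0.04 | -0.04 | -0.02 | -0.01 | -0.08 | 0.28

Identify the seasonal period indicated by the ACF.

The largest autocorrelation is r_6 = 0.53, with a weaker echo at lag 12 (0.28); the remaining lags stay at or below 0.03.
The dominant spike at lag 6 indicates a seasonal period of 6.

6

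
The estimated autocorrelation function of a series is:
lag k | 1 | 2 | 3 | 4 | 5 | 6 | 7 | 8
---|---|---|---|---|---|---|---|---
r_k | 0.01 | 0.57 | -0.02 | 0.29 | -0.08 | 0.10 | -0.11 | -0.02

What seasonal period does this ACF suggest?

2

The largest autocorrelation is r_2 = 0.57, with a weaker echo at lag 4 (0.29); the remaining lags stay at or below 0.10.
The dominant spike at lag 2 indicates a seasonal period of 2.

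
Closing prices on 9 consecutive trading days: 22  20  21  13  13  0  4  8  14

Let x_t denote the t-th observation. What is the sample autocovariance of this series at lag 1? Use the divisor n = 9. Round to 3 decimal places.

30.365

Mean x̄ = (22 + 20 + 21 + 13 + 13 + 0 + 4 + 8 + 14)/9 = 12.7778
Σ_{t=1}^{8}(x_t−x̄)(x_{t+1}−x̄) = 273.2840
γ_1 = 273.2840 / 9 = 30.365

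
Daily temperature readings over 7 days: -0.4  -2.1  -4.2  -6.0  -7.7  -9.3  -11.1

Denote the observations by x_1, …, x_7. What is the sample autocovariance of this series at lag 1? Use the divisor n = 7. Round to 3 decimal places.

Mean x̄ = (-0.4 − 2.1 − 4.2 − 6.0 − 7.7 − 9.3 − 11.1)/7 = -5.8286
Σ_{t=1}^{6}(x_t−x̄)(x_{t+1}−x̄) = 51.1506
γ_1 = 51.1506 / 7 = 7.307

7.307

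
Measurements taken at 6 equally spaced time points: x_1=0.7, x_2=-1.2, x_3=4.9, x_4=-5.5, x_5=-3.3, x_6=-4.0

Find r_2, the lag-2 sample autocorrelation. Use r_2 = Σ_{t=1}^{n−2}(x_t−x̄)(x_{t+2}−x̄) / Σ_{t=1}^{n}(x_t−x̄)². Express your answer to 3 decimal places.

Mean x̄ = (0.7 − 1.2 + 4.9 − 5.5 − 3.3 − 4.0)/6 = -1.4000
Numerator Σ_{t=1}^{4}(x_t−x̄)(x_{t+2}−x̄) = 11.1000
Denominator Σ(x_t−x̄)² = 71.3200
r_2 = 11.1000 / 71.3200 = 0.156

0.156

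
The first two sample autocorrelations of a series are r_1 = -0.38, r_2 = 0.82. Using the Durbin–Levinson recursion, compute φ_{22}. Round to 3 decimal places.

0.790

φ_{22} = (r_2 − r_1²) / (1 − r_1²)
r_1² = (-0.38)² = 0.1444
Numerator = 0.82 − 0.1444 = 0.6756; denominator = 1 − 0.1444 = 0.8556
φ_{22} = 0.6756 / 0.8556 = 0.790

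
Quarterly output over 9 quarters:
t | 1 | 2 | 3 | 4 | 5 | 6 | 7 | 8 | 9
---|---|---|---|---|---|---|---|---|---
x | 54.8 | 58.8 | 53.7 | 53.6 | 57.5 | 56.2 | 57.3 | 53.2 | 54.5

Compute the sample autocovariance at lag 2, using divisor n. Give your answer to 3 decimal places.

Mean x̄ = (54.8 + 58.8 + 53.7 + 53.6 + 57.5 + 56.2 + 57.3 + 53.2 + 54.5)/9 = 55.5111
Σ_{t=1}^{7}(x_t−x̄)(x_{t+2}−x̄) = -9.7591
γ_2 = -9.7591 / 9 = -1.084

-1.084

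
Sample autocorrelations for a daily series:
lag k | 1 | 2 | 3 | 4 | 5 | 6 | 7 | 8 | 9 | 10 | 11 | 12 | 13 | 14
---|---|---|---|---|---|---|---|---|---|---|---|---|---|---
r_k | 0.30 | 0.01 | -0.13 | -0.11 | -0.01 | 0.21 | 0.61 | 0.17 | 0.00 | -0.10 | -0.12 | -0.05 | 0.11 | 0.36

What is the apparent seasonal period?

The largest autocorrelation is r_7 = 0.61, with a weaker echo at lag 14 (0.36); the remaining lags stay at or below 0.30. The elevated value at lag 1 (0.30), dropping to 0.01 at lag 2, reflects decaying short-term dependence rather than seasonality.
The dominant spike at lag 7 indicates a seasonal period of 7.

7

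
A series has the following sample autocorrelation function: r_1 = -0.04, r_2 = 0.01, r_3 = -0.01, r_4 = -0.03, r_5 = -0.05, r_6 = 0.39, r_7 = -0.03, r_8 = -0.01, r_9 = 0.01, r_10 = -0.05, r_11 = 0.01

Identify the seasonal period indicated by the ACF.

6

The largest autocorrelation is r_6 = 0.39; the remaining lags stay at or below 0.01.
The dominant spike at lag 6 indicates a seasonal period of 6.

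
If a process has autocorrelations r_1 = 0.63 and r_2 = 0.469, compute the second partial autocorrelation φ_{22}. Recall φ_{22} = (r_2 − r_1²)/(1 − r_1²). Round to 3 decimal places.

0.120

φ_{22} = (r_2 − r_1²) / (1 − r_1²)
r_1² = (0.63)² = 0.3969
Numerator = 0.469 − 0.3969 = 0.0721; denominator = 1 − 0.3969 = 0.6031
φ_{22} = 0.0721 / 0.6031 = 0.120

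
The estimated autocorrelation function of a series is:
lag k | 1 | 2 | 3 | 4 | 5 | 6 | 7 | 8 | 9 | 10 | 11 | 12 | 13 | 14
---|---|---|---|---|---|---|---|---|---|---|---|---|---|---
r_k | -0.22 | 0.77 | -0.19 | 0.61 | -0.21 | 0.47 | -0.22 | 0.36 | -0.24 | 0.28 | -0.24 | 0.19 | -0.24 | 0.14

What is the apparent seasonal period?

2

The largest autocorrelation is r_2 = 0.77, with weaker echoes at lags 4 (0.61), 6 (0.47), 8 (0.36), 10 (0.28) and 12 (0.19); the remaining lags stay at or below 0.14.
The dominant spike at lag 2 indicates a seasonal period of 2.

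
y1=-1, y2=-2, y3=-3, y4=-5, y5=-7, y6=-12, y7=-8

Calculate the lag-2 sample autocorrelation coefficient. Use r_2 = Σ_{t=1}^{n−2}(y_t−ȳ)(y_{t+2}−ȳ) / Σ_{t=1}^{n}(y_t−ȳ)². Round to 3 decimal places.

0.107

Mean ȳ = (-1 − 2 − 3 − 5 − 7 − 12 − 8)/7 = -5.4286
Σ(y_t−ȳ)(y_{t+2}−ȳ) = (10.7551) + (1.4694) + (-3.8163) + (-2.8163) + (4.0408) = 9.6327
Denominator Σ(y_t−ȳ)² = 89.7143
r_2 = 9.6327 / 89.7143 = 0.107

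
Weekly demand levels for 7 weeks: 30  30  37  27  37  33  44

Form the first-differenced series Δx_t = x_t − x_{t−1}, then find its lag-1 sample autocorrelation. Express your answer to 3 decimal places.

-0.754

First differences Δx: 0, 7, -10, 10, -4, 11
Mean of differences = 2.3333
Numerator Σ(Δx_t−Δx̄)(Δx_{t+1}−Δx̄) = -266.4444
Denominator Σ(Δx_t−Δx̄)² = 353.3333
r_1(Δx) = -266.4444 / 353.3333 = -0.754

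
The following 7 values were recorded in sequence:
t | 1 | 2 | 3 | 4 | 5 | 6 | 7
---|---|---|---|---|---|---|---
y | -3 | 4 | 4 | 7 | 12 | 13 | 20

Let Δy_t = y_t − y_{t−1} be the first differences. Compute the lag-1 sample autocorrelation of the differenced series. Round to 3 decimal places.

First differences Δy: 7, 0, 3, 5, 1, 7
Mean of differences = 3.8333
Numerator Σ(Δy_t−Δȳ)(Δy_{t+1}−Δȳ) = -22.1944
Denominator Σ(Δy_t−Δȳ)² = 44.8333
r_1(Δy) = -22.1944 / 44.8333 = -0.495

-0.495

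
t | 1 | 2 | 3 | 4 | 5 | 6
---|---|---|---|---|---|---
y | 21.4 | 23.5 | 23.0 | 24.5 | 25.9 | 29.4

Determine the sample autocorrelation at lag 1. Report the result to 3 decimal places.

Mean ȳ = (21.4 + 23.5 + 23.0 + 24.5 + 25.9 + 29.4)/6 = 24.6167
Deviations from mean: -3.2167, -1.1167, -1.6167, -0.1167, 1.2833, 4.7833
Σ(y_t−ȳ)(y_{t+1}−ȳ) = (3.5919) + (1.8053) + (0.1886) + (-0.1497) + (6.1386) = 11.5747
Denominator Σ(y_t−ȳ)² = 38.7483
r_1 = 11.5747 / 38.7483 = 0.299

0.299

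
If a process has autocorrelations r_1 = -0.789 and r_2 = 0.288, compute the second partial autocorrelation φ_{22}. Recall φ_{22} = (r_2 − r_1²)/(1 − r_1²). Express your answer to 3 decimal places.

-0.886

φ_{22} = (r_2 − r_1²) / (1 − r_1²)
r_1² = (-0.789)² = 0.622521
Numerator = 0.288 − 0.6225 = -0.3345; denominator = 1 − 0.6225 = 0.3775
φ_{22} = -0.3345 / 0.3775 = -0.886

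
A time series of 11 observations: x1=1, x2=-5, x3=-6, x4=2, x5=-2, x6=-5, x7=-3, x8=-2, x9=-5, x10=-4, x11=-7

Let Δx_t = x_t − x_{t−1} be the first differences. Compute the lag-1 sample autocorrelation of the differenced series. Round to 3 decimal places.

First differences Δx: -6, -1, 8, -4, -3, 2, 1, -3, 1, -3
Mean of differences = -0.8000
Numerator Σ(Δx_t−Δx̄)(Δx_{t+1}−Δx̄) = -34.8400
Denominator Σ(Δx_t−Δx̄)² = 143.6000
r_1(Δx) = -34.8400 / 143.6000 = -0.243

-0.243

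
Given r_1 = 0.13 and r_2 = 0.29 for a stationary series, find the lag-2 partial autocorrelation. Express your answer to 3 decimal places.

0.278

φ_{22} = (r_2 − r_1²) / (1 − r_1²)
r_1² = (0.13)² = 0.0169
Numerator = 0.29 − 0.0169 = 0.2731; denominator = 1 − 0.0169 = 0.9831
φ_{22} = 0.2731 / 0.9831 = 0.278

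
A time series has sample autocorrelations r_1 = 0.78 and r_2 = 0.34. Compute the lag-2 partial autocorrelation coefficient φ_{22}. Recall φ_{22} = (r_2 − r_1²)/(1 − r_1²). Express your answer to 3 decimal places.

φ_{22} = (r_2 − r_1²) / (1 − r_1²)
r_1² = (0.78)² = 0.6084
Numerator = 0.34 − 0.6084 = -0.2684; denominator = 1 − 0.6084 = 0.3916
φ_{22} = -0.2684 / 0.3916 = -0.685

-0.685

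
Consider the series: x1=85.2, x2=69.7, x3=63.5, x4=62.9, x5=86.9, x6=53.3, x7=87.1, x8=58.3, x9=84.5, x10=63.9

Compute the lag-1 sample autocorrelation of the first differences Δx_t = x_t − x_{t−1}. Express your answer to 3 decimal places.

First differences Δx: -15.5, -6.2, -0.6, 24.0, -33.6, 33.8, -28.8, 26.2, -20.6
Mean of differences = -2.3667
Numerator Σ(Δx_t−Δx̄)(Δx_{t+1}−Δx̄) = -4094.9544
Denominator Σ(Δx_t−Δx̄)² = 5016.2800
r_1(Δx) = -4094.9544 / 5016.2800 = -0.816

-0.816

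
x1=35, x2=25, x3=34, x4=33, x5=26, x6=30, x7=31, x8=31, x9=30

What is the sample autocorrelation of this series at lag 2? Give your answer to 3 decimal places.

-0.198

Mean x̄ = (35 + 25 + 34 + 33 + 26 + 30 + 31 + 31 + 30)/9 = 30.5556
Σ(x_t−x̄)(x_{t+2}−x̄) = (15.3086) + (-13.5802) + (-15.6914) + (-1.3580) + (-2.0247) + (-0.2469) + (-0.2469) = -17.8395
Denominator Σ(x_t−x̄)² = 90.2222
r_2 = -17.8395 / 90.2222 = -0.198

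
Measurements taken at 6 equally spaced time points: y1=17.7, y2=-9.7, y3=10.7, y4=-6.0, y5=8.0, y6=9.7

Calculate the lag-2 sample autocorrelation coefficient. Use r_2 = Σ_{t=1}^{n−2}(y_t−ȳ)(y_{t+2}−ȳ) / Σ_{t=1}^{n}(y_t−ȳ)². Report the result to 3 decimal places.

Mean ȳ = (17.7 − 9.7 + 10.7 − 6.0 + 8.0 + 9.7)/6 = 5.0667
Deviations from mean: 12.6333, -14.7667, 5.6333, -11.0667, 2.9333, 4.6333
Σ(y_t−ȳ)(y_{t+2}−ȳ) = (71.1678) + (163.4178) + (16.5244) + (-51.2756) = 199.8344
Denominator Σ(y_t−ȳ)² = 561.9333
r_2 = 199.8344 / 561.9333 = 0.356

0.356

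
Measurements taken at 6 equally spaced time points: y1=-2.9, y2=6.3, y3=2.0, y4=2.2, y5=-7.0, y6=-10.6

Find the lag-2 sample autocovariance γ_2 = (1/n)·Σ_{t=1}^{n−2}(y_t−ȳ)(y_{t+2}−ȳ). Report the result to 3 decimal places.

Mean ȳ = (-2.9 + 6.3 + 2.0 + 2.2 − 7.0 − 10.6)/6 = -1.6667
Σ_{t=1}^{4}(y_t−ȳ)(y_{t+2}−ȳ) = -27.8156
γ_2 = -27.8156 / 6 = -4.636

-4.636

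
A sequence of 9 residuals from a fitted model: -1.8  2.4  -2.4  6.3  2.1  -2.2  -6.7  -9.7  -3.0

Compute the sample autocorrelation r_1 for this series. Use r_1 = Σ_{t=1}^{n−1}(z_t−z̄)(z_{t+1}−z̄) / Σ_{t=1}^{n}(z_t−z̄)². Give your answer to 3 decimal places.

Mean z̄ = (-1.8 + 2.4 − 2.4 + 6.3 + 2.1 − 2.2 − 6.7 − 9.7 − 3.0)/9 = -1.6667
Numerator Σ_{t=1}^{8}(z_t−z̄)(z_{t+1}−z̄) = 72.4622
Denominator Σ(z_t−z̄)² = 186.6800
r_1 = 72.4622 / 186.6800 = 0.388

0.388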